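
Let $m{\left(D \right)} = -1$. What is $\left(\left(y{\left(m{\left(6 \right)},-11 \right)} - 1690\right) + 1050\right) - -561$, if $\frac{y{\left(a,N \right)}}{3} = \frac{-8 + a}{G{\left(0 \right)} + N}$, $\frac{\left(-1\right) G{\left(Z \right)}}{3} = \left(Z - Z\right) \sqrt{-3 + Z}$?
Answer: $- \frac{842}{11} \approx -76.545$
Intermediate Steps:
$G{\left(Z \right)} = 0$ ($G{\left(Z \right)} = - 3 \left(Z - Z\right) \sqrt{-3 + Z} = - 3 \cdot 0 \sqrt{-3 + Z} = \left(-3\right) 0 = 0$)
$y{\left(a,N \right)} = \frac{3 \left(-8 + a\right)}{N}$ ($y{\left(a,N \right)} = 3 \frac{-8 + a}{0 + N} = 3 \frac{-8 + a}{N} = \frac{3 \left(-8 + a\right)}{N}$)
$\left(\left(y{\left(m{\left(6 \right)},-11 \right)} - 1690\right) + 1050\right) - -561 = \left(\left(\frac{3 \left(-8 - 1\right)}{-11} - 1690\right) + 1050\right) - -561 = \left(\left(3 \left(- \frac{1}{11}\right) \left(-9\right) - 1690\right) + 1050\right) + \left(-1123 + 1684\right) = \left(\left(\frac{27}{11} - 1690\right) + 1050\right) + 561 = \left(- \frac{18563}{11} + 1050\right) + 561 = - \frac{7013}{11} + 561 = - \frac{842}{11}$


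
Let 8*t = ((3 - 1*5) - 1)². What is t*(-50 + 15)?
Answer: -315/8 ≈ -39.375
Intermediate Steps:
t = 9/8 (t = ((3 - 1*5) - 1)²/8 = ((3 - 5) - 1)²/8 = (-2 - 1)²/8 = (⅛)*(-3)² = (⅛)*9 = 9/8 ≈ 1.1250)
t*(-50 + 15) = 9*(-50 + 15)/8 = (9/8)*(-35) = -315/8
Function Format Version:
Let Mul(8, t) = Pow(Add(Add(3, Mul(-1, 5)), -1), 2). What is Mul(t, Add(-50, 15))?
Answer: Rational(-315, 8) ≈ -39.375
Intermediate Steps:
t = Rational(9, 8) (t = Mul(Rational(1, 8), Pow(Add(Add(3, Mul(-1, 5)), -1), 2)) = Mul(Rational(1, 8), Pow(Add(Add(3, -5), -1), 2)) = Mul(Rational(1, 8), Pow(Add(-2, -1), 2)) = Mul(Rational(1, 8), Pow(-3, 2)) = Mul(Rational(1, 8), 9) = Rational(9, 8) ≈ 1.1250)
Mul(t, Add(-50, 15)) = Mul(Rational(9, 8), Add(-50, 15)) = Mul(Rational(9, 8), -35) = Rational(-315, 8)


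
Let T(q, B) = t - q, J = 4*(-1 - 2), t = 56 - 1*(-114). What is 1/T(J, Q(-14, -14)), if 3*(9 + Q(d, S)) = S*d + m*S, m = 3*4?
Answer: 1/182 ≈ 0.0054945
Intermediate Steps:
m = 12
t = 170 (t = 56 + 114 = 170)
Q(d, S) = -9 + 4*S + S*d/3 (Q(d, S) = -9 + (S*d + 12*S)/3 = -9 + (12*S + S*d)/3 = -9 + (4*S + S*d/3) = -9 + 4*S + S*d/3)
J = -12 (J = 4*(-3) = -12)
T(q, B) = 170 - q
1/T(J, Q(-14, -14)) = 1/(170 - 1*(-12)) = 1/(170 + 12) = 1/182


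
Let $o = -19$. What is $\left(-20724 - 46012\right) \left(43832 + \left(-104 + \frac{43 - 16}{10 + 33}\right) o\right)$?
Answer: $-3056246512$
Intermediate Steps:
$\left(-20724 - 46012\right) \left(43832 + \left(-104 + \frac{43 - 16}{10 + 33}\right) o\right) = \left(-20724 - 46012\right) \left(43832 + \left(-104 + \frac{43 - 16}{10 + 33}\right) \left(-19\right)\right) = - 66736 \left(43832 + \left(-104 + \frac{27}{43}\right) \left(-19\right)\right) = - 66736 \left(43832 - - \frac{84455}{43}\right) = - 66736 \left(43832 + \frac{84455}{43}\right) = \left(-66736\right) \frac{1969231}{43} = -3056246512$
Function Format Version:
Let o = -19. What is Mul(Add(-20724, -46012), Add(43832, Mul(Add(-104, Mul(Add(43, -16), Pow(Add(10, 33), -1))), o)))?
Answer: -3056246512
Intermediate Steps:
Mul(Add(-20724, -46012), Add(43832, Mul(Add(-104, Mul(Add(43, -16), Pow(Add(10, 33), -1))), o))) = Mul(Add(-20724, -46012), Add(43832, Mul(Add(-104, Mul(Add(43, -16), Pow(Add(10, 33), -1))), -19))) = Mul(-66736, Add(43832, Mul(Add(-104, Mul(27, Pow(43, -1))), -19))) = Mul(-66736, Add(43832, Mul(Add(-104, Mul(27, Rational(1, 43))), -19))) = Mul(-66736, Add(43832, Mul(Add(-104, Rational(27, 43)), -19))) = Mul(-66736, Add(43832, Mul(Rational(-4445, 43), -19))) = Mul(-66736, Add(43832, Rational(84455, 43))) = Mul(-66736, Rational(1969231, 43)) = -3056246512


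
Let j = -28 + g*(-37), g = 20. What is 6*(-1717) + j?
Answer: -11070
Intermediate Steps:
j = -768 (j = -28 + 20*(-37) = -28 - 740 = -768)
6*(-1717) + j = 6*(-1717) - 768 = -10302 - 768 = -11070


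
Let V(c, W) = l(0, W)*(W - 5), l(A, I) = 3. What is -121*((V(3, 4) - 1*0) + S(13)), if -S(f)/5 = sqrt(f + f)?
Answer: 363 + 605*sqrt(26) ≈ 3447.9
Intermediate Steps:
V(c, W) = -15 + 3*W (V(c, W) = 3*(W - 5) = 3*(-5 + W) = -15 + 3*W)
S(f) = -5*sqrt(2)*sqrt(f) (S(f) = -5*sqrt(f + f) = -5*sqrt(2)*sqrt(f))
-121*((V(3, 4) - 1*0) + S(13)) = -121*(((-15 + 3*4) - 1*0) - 5*sqrt(2)*sqrt(13)) = -121*(((-15 + 12) + 0) - 5*sqrt(26)) = -121*((-3 + 0) - 5*sqrt(26)) = -121*(-3 - 5*sqrt(26)) = 363 + 605*sqrt(26)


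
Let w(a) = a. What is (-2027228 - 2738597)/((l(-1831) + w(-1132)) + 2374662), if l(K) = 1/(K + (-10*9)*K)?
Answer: -776634076175/386788075271 ≈ -2.0079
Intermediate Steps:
l(K) = -1/(89*K) (l(K) = 1/(K - 90*K) = 1/(-89*K) = -1/(89*K))
(-2027228 - 2738597)/((l(-1831) + w(-1132)) + 2374662) = (-2027228 - 2738597)/((-1/89/(-1831) - 1132) + 2374662) = -4765825/((-1/89*(-1/1831) - 1132) + 2374662) = -4765825/((1/162959 - 1132) + 2374662) = -4765825/(-184469587/162959 + 2374662) = -4765825/386788075271/162959 = -4765825*162959/386788075271 = -776634076175/386788075271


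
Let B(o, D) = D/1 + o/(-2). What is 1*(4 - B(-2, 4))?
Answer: -1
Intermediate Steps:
B(o, D) = D - o/2 (B(o, D) = D*1 + o*(-½) = D - o/2)
1*(4 - B(-2, 4)) = 1*(4 - (4 - ½*(-2))) = 1*(4 - (4 + 1)) = 1*(4 - 1*5) = 1*(4 - 5) = 1*(-1) = -1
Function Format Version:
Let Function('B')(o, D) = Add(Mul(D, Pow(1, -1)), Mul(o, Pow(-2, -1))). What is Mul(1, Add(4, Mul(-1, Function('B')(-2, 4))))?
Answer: -1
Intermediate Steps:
Function('B')(o, D) = Add(D, Mul(Rational(-1, 2), o)) (Function('B')(o, D) = Add(Mul(D, 1), Mul(o, Rational(-1, 2))) = Add(D, Mul(Rational(-1, 2), o)))
Mul(1, Add(4, Mul(-1, Function('B')(-2, 4)))) = Mul(1, Add(4, Mul(-1, Add(4, Mul(Rational(-1, 2), -2))))) = Mul(1, Add(4, Mul(-1, Add(4, 1)))) = Mul(1, Add(4, Mul(-1, 5))) = Mul(1, Add(4, -5)) = Mul(1, -1) = -1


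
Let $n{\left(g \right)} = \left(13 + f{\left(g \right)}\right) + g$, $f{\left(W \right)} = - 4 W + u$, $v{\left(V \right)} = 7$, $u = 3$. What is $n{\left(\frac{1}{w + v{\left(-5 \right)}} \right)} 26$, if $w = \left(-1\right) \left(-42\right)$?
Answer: $\frac{20306}{49} \approx 414.41$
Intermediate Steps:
$f{\left(W \right)} = 3 - 4 W$ ($f{\left(W \right)} = - 4 W + 3 = 3 - 4 W$)
$w = 42$
$n{\left(g \right)} = 16 - 3 g$ ($n{\left(g \right)} = \left(13 - \left(-3 + 4 g\right)\right) + g = \left(16 - 4 g\right) + g = 16 - 3 g$)
$n{\left(\frac{1}{w + v{\left(-5 \right)}} \right)} 26 = \left(16 - \frac{3}{42 + 7}\right) 26 = \left(16 - \frac{3}{49}\right) 26 = \frac{781}{49} \cdot 26 = \frac{20306}{49}$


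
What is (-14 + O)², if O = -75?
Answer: 7921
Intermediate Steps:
(-14 + O)² = (-14 - 75)² = (-89)² = 7921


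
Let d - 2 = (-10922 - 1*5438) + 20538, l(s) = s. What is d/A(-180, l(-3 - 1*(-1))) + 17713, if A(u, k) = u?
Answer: 159208/9 ≈ 17690.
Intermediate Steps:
d = 4180 (d = 2 + ((-10922 - 1*5438) + 20538) = 2 + ((-10922 - 5438) + 20538) = 2 + (-16360 + 20538) = 2 + 4178 = 4180)
d/A(-180, l(-3 - 1*(-1))) + 17713 = 4180/(-180) + 17713 = 4180*(-1/180) + 17713 = -209/9 + 17713 = 159208/9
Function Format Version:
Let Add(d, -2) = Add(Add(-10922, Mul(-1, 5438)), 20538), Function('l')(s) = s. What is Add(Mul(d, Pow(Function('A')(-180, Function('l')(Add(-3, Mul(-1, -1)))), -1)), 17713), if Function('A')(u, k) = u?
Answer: Rational(159208, 9) ≈ 17690.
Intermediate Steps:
d = 4180 (d = Add(2, Add(Add(-10922, Mul(-1, 5438)), 20538)) = Add(2, Add(Add(-10922, -5438), 20538)) = Add(2, Add(-16360, 20538)) = Add(2, 4178) = 4180)
Add(Mul(d, Pow(Function('A')(-180, Function('l')(Add(-3, Mul(-1, -1)))), -1)), 17713) = Add(Mul(4180, Pow(-180, -1)), 17713) = Add(Mul(4180, Rational(-1, 180)), 17713) = Add(Rational(-209, 9), 17713) = Rational(159208, 9)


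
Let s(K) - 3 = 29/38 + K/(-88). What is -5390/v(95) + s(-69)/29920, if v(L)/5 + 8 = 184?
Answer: -306403117/50026240 ≈ -6.1248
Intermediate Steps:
s(K) = 143/38 - K/88 (s(K) = 3 + (29/38 + K/(-88)) = 3 + (29*(1/38) + K*(-1/88)) = 3 + (29/38 - K/88) = 143/38 - K/88)
v(L) = 880 (v(L) = -40 + 5*184 = -40 + 920 = 880)
-5390/v(95) + s(-69)/29920 = -5390/880 + (143/38 - 1/88*(-69))/29920 = -5390*1/880 + (143/38 + 69/88)*(1/29920) = -49/8 + (7603/1672)*(1/29920) = -49/8 + 7603/50026240 = -306403117/50026240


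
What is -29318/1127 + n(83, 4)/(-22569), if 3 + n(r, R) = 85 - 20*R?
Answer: -661680196/25435263 ≈ -26.014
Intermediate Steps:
n(r, R) = 82 - 20*R (n(r, R) = -3 + (85 - 20*R) = 82 - 20*R)
-29318/1127 + n(83, 4)/(-22569) = -29318/1127 + (82 - 20*4)/(-22569) = -29318*1/1127 + (82 - 80)*(-1/22569) = -29318/1127 + 2*(-1/22569) = -29318/1127 - 2/22569 = -661680196/25435263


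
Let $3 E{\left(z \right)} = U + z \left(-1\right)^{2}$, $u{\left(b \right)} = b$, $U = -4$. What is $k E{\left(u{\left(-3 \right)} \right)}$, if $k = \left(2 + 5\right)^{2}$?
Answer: $- \frac{343}{3} \approx -114.33$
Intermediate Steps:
$E{\left(z \right)} = - \frac{4}{3} + \frac{z}{3}$ ($E{\left(z \right)} = \frac{-4 + z \left(-1\right)^{2}}{3} = \frac{-4 + z 1}{3} = \frac{-4 + z}{3} = - \frac{4}{3} + \frac{z}{3}$)
$k = 49$ ($k = 7^{2} = 49$)
$k E{\left(u{\left(-3 \right)} \right)} = 49 \left(- \frac{4}{3} + \frac{1}{3} \left(-3\right)\right) = 49 \left(- \frac{4}{3} - 1\right) = 49 \left(- \frac{7}{3}\right) = - \frac{343}{3}$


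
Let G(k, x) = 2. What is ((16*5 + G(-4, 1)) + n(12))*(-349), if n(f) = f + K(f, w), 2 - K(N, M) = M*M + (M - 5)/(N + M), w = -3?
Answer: -276059/9 ≈ -30673.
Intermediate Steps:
K(N, M) = 2 - M² - (-5 + M)/(M + N) (K(N, M) = 2 - (M*M + (M - 5)/(N + M)) = 2 - (M² + (-5 + M)/(M + N)) = 2 + (-M² - (-5 + M)/(M + N)) = 2 - M² - (-5 + M)/(M + N))
n(f) = f + (29 - 7*f)/(-3 + f) (n(f) = f + (5 - 3 - 1*(-3)³ + 2*f - 1*f*(-3)²)/(-3 + f) = f + (5 - 3 - 1*(-27) + 2*f - 1*f*9)/(-3 + f) = f + (5 - 3 + 27 + 2*f - 9*f)/(-3 + f) = f + (29 - 7*f)/(-3 + f))
((16*5 + G(-4, 1)) + n(12))*(-349) = ((16*5 + 2) + (29 + 12² - 10*12)/(-3 + 12))*(-349) = ((80 + 2) + (29 + 144 - 120)/9)*(-349) = (82 + (⅑)*53)*(-349) = (82 + 53/9)*(-349) = (791/9)*(-349) = -276059/9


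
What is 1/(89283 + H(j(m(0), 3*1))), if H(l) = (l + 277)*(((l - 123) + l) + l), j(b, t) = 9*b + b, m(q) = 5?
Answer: 1/98112 ≈ 1.0192e-5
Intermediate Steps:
j(b, t) = 10*b
H(l) = (-123 + 3*l)*(277 + l) (H(l) = (277 + l)*(((-123 + l) + l) + l) = (277 + l)*((-123 + 2*l) + l) = (277 + l)*(-123 + 3*l) = (-123 + 3*l)*(277 + l))
1/(89283 + H(j(m(0), 3*1))) = 1/(89283 + (-34071 + 3*(10*5)**2 + 708*(10*5))) = 1/(89283 + (-34071 + 3*50**2 + 708*50)) = 1/(89283 + (-34071 + 3*2500 + 35400)) = 1/(89283 + (-34071 + 7500 + 35400)) = 1/(89283 + 8829) = 1/98112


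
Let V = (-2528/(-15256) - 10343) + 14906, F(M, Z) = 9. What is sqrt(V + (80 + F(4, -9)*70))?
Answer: 7*sqrt(391360261)/1907 ≈ 72.617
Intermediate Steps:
V = 8701957/1907 (V = (-2528*(-1/15256) - 10343) + 14906 = (316/1907 - 10343) + 14906 = -19723785/1907 + 14906 = 8701957/1907 ≈ 4563.2)
sqrt(V + (80 + F(4, -9)*70)) = sqrt(8701957/1907 + (80 + 9*70)) = sqrt(8701957/1907 + (80 + 630)) = sqrt(8701957/1907 + 710) = sqrt(10055927/1907) = 7*sqrt(391360261)/1907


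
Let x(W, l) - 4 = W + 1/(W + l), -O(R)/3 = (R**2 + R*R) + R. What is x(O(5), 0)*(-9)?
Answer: 79698/55 ≈ 1449.1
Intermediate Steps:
O(R) = -6*R**2 - 3*R (O(R) = -3*((R**2 + R*R) + R) = -3*((R**2 + R**2) + R) = -3*(2*R**2 + R) = -3*(R + 2*R**2) = -6*R**2 - 3*R)
x(W, l) = 4 + W + 1/(W + l) (x(W, l) = 4 + (W + 1/(W + l)) = 4 + W + 1/(W + l))
x(O(5), 0)*(-9) = ((1 + (-3*5*(1 + 2*5))**2 + 4*(-3*5*(1 + 2*5)) + 4*0 - 3*5*(1 + 2*5)*0)/(-3*5*(1 + 2*5) + 0))*(-9) = ((1 + (-3*5*(1 + 10))**2 + 4*(-3*5*(1 + 10)) + 0 - 3*5*(1 + 10)*0)/(-3*5*(1 + 10) + 0))*(-9) = ((1 + (-3*5*11)**2 + 4*(-3*5*11) + 0 - 3*5*11*0)/(-3*5*11 + 0))*(-9) = ((1 + (-165)**2 + 4*(-165) + 0 - 165*0)/(-165 + 0))*(-9) = ((1 + 27225 - 660 + 0 + 0)/(-165))*(-9) = -1/165*26566*(-9) = -26566/165*(-9) = 79698/55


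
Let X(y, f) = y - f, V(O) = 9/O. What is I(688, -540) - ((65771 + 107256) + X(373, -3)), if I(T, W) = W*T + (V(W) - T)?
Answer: -32736661/60 ≈ -5.4561e+5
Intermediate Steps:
I(T, W) = -T + 9/W + T*W (I(T, W) = W*T + (9/W - T) = T*W + (-T + 9/W) = -T + 9/W + T*W)
I(688, -540) - ((65771 + 107256) + X(373, -3)) = (-1*688 + 9/(-540) + 688*(-540)) - ((65771 + 107256) + (373 - 1*(-3))) = (-688 + 9*(-1/540) - 371520) - (173027 + (373 + 3)) = (-688 - 1/60 - 371520) - (173027 + 376) = -22332481/60 - 1*173403 = -22332481/60 - 173403 = -32736661/60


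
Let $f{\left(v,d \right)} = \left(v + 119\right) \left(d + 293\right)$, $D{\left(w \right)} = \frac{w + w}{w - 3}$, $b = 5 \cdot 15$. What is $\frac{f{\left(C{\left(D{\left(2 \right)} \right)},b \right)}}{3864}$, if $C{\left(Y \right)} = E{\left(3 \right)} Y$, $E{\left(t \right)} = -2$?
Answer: $\frac{254}{21} \approx 12.095$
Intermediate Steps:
$b = 75$
$D{\left(w \right)} = \frac{2 w}{-3 + w}$
$C{\left(Y \right)} = - 2 Y$
$f{\left(v,d \right)} = \left(119 + v\right) \left(293 + d\right)$
$\frac{f{\left(C{\left(D{\left(2 \right)} \right)},b \right)}}{3864} = \frac{34867 + 119 \cdot 75 + 293 \left(- 2 \cdot 2 \cdot 2 \frac{1}{-3 + 2}\right) + 75 \left(- 2 \cdot 2 \cdot 2 \frac{1}{-3 + 2}\right)}{3864} = \left(34867 + 8925 + 293 \left(- 2 \cdot 2 \cdot 2 \frac{1}{-1}\right) + 75 \left(- 2 \cdot 2 \cdot 2 \frac{1}{-1}\right)\right) \frac{1}{3864} = \left(34867 + 8925 + 293 \left(- 2 \cdot 2 \cdot 2 \left(-1\right)\right) + 75 \left(- 2 \cdot 2 \cdot 2 \left(-1\right)\right)\right) \frac{1}{3864} = \left(34867 + 8925 + 293 \left(\left(-2\right) \left(-4\right)\right) + 75 \left(\left(-2\right) \left(-4\right)\right)\right) \frac{1}{3864} = \left(34867 + 8925 + 293 \cdot 8 + 75 \cdot 8\right) \frac{1}{3864} = \left(34867 + 8925 + 2344 + 600\right) \frac{1}{3864} = 46736 \cdot \frac{1}{3864} = \frac{254}{21}$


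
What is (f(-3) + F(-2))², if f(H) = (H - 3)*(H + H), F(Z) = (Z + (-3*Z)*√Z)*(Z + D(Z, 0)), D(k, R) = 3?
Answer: 1084 + 408*I*√2 ≈ 1084.0 + 577.0*I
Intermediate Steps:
F(Z) = (3 + Z)*(Z - 3*Z^(3/2)) (F(Z) = (Z + (-3*Z)*√Z)*(Z + 3) = (Z - 3*Z^(3/2))*(3 + Z) = (3 + Z)*(Z - 3*Z^(3/2)))
f(H) = 2*H*(-3 + H) (f(H) = (-3 + H)*(2*H) = 2*H*(-3 + H))
(f(-3) + F(-2))² = (2*(-3)*(-3 - 3) + ((-2)² - (-18)*I*√2 - 12*I*√2 + 3*(-2)))² = (2*(-3)*(-6) + (4 - (-18)*I*√2 - 12*I*√2 - 6))² = (36 + (4 + 18*I*√2 - 12*I*√2 - 6))² = (36 + (-2 + 6*I*√2))² = (34 + 6*I*√2)²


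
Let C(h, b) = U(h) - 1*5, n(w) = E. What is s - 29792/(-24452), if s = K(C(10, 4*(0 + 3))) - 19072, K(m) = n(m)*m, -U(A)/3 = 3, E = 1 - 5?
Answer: -116237360/6113 ≈ -19015.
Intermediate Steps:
E = -4
n(w) = -4
U(A) = -9 (U(A) = -3*3 = -9)
C(h, b) = -14 (C(h, b) = -9 - 1*5 = -9 - 5 = -14)
K(m) = -4*m
s = -19016 (s = -4*(-14) - 19072 = 56 - 19072 = -19016)
s - 29792/(-24452) = -19016 - 29792/(-24452) = -19016 - 29792*(-1/24452) = -19016 + 7448/6113 = -116237360/6113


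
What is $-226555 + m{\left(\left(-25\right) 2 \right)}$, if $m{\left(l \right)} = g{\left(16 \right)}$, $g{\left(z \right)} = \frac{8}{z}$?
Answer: $- \frac{453109}{2} \approx -2.2655 \cdot 10^{5}$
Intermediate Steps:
$m{\left(l \right)} = \frac{1}{2}$ ($m{\left(l \right)} = \frac{8}{16} = 8 \cdot \frac{1}{16} = \frac{1}{2}$)
$-226555 + m{\left(\left(-25\right) 2 \right)} = -226555 + \frac{1}{2} = - \frac{453109}{2}$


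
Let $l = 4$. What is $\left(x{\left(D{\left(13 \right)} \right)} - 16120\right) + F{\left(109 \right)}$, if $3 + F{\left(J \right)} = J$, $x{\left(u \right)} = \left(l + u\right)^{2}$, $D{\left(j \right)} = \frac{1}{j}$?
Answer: $- \frac{2703557}{169} \approx -15997.0$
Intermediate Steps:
$x{\left(u \right)} = \left(4 + u\right)^{2}$
$F{\left(J \right)} = -3 + J$
$\left(x{\left(D{\left(13 \right)} \right)} - 16120\right) + F{\left(109 \right)} = \left(\left(4 + \frac{1}{13}\right)^{2} - 16120\right) + \left(-3 + 109\right) = \left(\left(4 + \frac{1}{13}\right)^{2} - 16120\right) + 106 = \left(\left(\frac{53}{13}\right)^{2} - 16120\right) + 106 = \left(\frac{2809}{169} - 16120\right) + 106 = - \frac{2721471}{169} + 106 = - \frac{2703557}{169}$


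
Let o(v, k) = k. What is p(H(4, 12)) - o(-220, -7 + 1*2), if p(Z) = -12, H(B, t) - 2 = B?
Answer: -7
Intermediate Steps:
H(B, t) = 2 + B
p(H(4, 12)) - o(-220, -7 + 1*2) = -12 - (-7 + 1*2) = -12 - (-7 + 2) = -12 - 1*(-5) = -12 + 5 = -7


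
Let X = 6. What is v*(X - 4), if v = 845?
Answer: 1690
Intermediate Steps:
v*(X - 4) = 845*(6 - 4) = 845*2 = 1690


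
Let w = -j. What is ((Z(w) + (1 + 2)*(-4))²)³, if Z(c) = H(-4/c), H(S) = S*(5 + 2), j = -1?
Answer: 4096000000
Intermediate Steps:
H(S) = 7*S (H(S) = S*7 = 7*S)
w = 1 (w = -1*(-1) = 1)
Z(c) = -28/c (Z(c) = 7*(-4/c) = -28/c)
((Z(w) + (1 + 2)*(-4))²)³ = ((-28/1 + (1 + 2)*(-4))²)³ = ((-28*1 + 3*(-4))²)³ = ((-28 - 12)²)³ = ((-40)²)³ = 1600³ = 4096000000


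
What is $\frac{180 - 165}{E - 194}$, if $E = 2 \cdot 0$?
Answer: $- \frac{15}{194} \approx -0.07732$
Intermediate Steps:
$E = 0$
$\frac{180 - 165}{E - 194} = \frac{180 - 165}{0 - 194} = \frac{15}{-194} = 15 \left(- \frac{1}{194}\right) = - \frac{15}{194}$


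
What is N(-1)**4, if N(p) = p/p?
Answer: 1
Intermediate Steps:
N(p) = 1
N(-1)**4 = 1**4 = 1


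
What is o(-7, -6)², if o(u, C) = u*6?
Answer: 1764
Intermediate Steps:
o(u, C) = 6*u
o(-7, -6)² = (6*(-7))² = (-42)² = 1764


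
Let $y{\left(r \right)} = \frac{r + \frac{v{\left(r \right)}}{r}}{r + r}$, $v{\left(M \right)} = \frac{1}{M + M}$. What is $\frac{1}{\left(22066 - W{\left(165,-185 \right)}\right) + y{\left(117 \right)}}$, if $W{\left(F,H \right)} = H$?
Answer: $\frac{6406452}{142553166679} \approx 4.4941 \cdot 10^{-5}$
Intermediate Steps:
$v{\left(M \right)} = \frac{1}{2 M}$
$y{\left(r \right)} = \frac{r + \frac{1}{2 r^{2}}}{2 r}$ ($y{\left(r \right)} = \frac{r + \frac{\frac{1}{2} \frac{1}{r}}{r}}{r + r} = \frac{r + \frac{1}{2 r^{2}}}{2 r}$)
$\frac{1}{\left(22066 - W{\left(165,-185 \right)}\right) + y{\left(117 \right)}} = \frac{1}{\left(22066 - -185\right) + \left(\frac{1}{2} + \frac{1}{4 \cdot 1601613}\right)} = \frac{1}{\left(22066 + 185\right) + \left(\frac{1}{2} + \frac{1}{4} \cdot \frac{1}{1601613}\right)} = \frac{1}{22251 + \left(\frac{1}{2} + \frac{1}{6406452}\right)} = \frac{1}{22251 + \frac{3203227}{6406452}} = \frac{1}{\frac{142553166679}{6406452}} = \frac{6406452}{142553166679}$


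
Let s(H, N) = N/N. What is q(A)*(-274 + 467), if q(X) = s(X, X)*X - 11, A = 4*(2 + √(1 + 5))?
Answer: -579 + 772*√6 ≈ 1312.0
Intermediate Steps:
s(H, N) = 1
A = 8 + 4*√6 (A = 4*(2 + √6) = 8 + 4*√6 ≈ 17.798)
q(X) = -11 + X (q(X) = 1*X - 11 = X - 11 = -11 + X)
q(A)*(-274 + 467) = (-11 + (8 + 4*√6))*(-274 + 467) = (-3 + 4*√6)*193 = -579 + 772*√6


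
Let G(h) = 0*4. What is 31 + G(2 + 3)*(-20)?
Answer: 31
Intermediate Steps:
G(h) = 0
31 + G(2 + 3)*(-20) = 31 + 0*(-20) = 31 + 0 = 31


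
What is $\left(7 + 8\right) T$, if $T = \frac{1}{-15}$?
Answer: $-1$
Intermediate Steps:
$T = - \frac{1}{15} \approx -0.066667$
$\left(7 + 8\right) T = \left(7 + 8\right) \left(- \frac{1}{15}\right) = 15 \left(- \frac{1}{15}\right) = -1$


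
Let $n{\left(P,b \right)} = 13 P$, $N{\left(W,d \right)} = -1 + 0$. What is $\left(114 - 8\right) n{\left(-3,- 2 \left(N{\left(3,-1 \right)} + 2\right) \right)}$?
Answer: $-4134$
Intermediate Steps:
$N{\left(W,d \right)} = -1$
$\left(114 - 8\right) n{\left(-3,- 2 \left(N{\left(3,-1 \right)} + 2\right) \right)} = \left(114 - 8\right) 13 \left(-3\right) = 106 \left(-39\right) = -4134$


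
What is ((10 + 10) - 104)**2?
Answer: 7056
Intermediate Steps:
((10 + 10) - 104)**2 = (20 - 104)**2 = (-84)**2 = 7056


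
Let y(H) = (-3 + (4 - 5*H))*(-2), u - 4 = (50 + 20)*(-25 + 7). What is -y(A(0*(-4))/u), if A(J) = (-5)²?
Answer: 1381/628 ≈ 2.1990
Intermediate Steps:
A(J) = 25
u = -1256 (u = 4 + (50 + 20)*(-25 + 7) = 4 + 70*(-18) = 4 - 1260 = -1256)
y(H) = -2 + 10*H (y(H) = (1 - 5*H)*(-2) = -2 + 10*H)
-y(A(0*(-4))/u) = -(-2 + 10*(25/(-1256))) = -(-2 + 10*(25*(-1/1256))) = -(-2 + 10*(-25/1256)) = -(-2 - 125/628) = -1*(-1381/628) = 1381/628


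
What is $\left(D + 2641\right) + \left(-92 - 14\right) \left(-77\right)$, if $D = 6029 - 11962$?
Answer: $4870$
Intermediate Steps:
$D = -5933$
$\left(D + 2641\right) + \left(-92 - 14\right) \left(-77\right) = \left(-5933 + 2641\right) + \left(-92 - 14\right) \left(-77\right) = -3292 - -8162 = -3292 + 8162 = 4870$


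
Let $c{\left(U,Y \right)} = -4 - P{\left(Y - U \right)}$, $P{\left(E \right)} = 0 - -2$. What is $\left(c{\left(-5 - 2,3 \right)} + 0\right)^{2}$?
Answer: $36$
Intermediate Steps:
$P{\left(E \right)} = 2$ ($P{\left(E \right)} = 0 + 2 = 2$)
$c{\left(U,Y \right)} = -6$ ($c{\left(U,Y \right)} = -4 - 2 = -6$)
$\left(c{\left(-5 - 2,3 \right)} + 0\right)^{2} = \left(-6 + 0\right)^{2} = \left(-6\right)^{2} = 36$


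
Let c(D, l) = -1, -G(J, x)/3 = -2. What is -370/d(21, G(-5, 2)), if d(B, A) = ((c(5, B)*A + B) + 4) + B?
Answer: -37/4 ≈ -9.2500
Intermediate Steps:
G(J, x) = 6 (G(J, x) = -3*(-2) = 6)
d(B, A) = 4 - A + 2*B (d(B, A) = ((-A + B) + 4) + B = ((B - A) + 4) + B = (4 + B - A) + B = 4 - A + 2*B)
-370/d(21, G(-5, 2)) = -370/(4 - 1*6 + 2*21) = -370/(4 - 6 + 42) = -370/40 = -370*1/40 = -37/4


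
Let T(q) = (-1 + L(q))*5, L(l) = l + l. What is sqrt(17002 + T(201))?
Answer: sqrt(19007) ≈ 137.87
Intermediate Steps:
L(l) = 2*l
T(q) = -5 + 10*q (T(q) = (-1 + 2*q)*5 = -5 + 10*q)
sqrt(17002 + T(201)) = sqrt(17002 + (-5 + 10*201)) = sqrt(17002 + (-5 + 2010)) = sqrt(17002 + 2005) = sqrt(19007)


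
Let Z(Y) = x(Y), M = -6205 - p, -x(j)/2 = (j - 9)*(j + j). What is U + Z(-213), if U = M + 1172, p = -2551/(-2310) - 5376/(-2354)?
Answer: -47995566527/247170 ≈ -1.9418e+5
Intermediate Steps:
p = 837437/247170 (p = -2551*(-1/2310) - 5376*(-1/2354) = 2551/2310 + 2688/1177 = 837437/247170 ≈ 3.3881)
x(j) = -4*j*(-9 + j) (x(j) = -2*(j - 9)*(j + j) = -2*(-9 + j)*2*j = -4*j*(-9 + j))
M = -1534527287/247170 (M = -6205 - 1*837437/247170 = -6205 - 837437/247170 = -1534527287/247170 ≈ -6208.4)
Z(Y) = 4*Y*(9 - Y)
U = -1244844047/247170 (U = -1534527287/247170 + 1172 = -1244844047/247170 ≈ -5036.4)
U + Z(-213) = -1244844047/247170 + 4*(-213)*(9 - 1*(-213)) = -1244844047/247170 + 4*(-213)*(9 + 213) = -1244844047/247170 + 4*(-213)*222 = -1244844047/247170 - 189144 = -47995566527/247170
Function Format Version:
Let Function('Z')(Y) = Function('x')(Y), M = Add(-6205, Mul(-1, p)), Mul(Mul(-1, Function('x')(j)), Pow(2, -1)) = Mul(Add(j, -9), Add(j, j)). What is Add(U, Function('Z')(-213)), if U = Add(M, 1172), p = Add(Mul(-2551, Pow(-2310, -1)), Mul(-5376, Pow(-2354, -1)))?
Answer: Rational(-47995566527, 247170) ≈ -1.9418e+5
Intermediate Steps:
p = Rational(837437, 247170) (p = Add(Mul(-2551, Rational(-1, 2310)), Mul(-5376, Rational(-1, 2354))) = Add(Rational(2551, 2310), Rational(2688, 1177)) = Rational(837437, 247170) ≈ 3.3881)
Function('x')(j) = Mul(-4, j, Add(-9, j)) (Function('x')(j) = Mul(-2, Mul(Add(j, -9), Add(j, j))) = Mul(-2, Mul(Add(-9, j), Mul(2, j))) = Mul(-2, Mul(2, j, Add(-9, j))) = Mul(-4, j, Add(-9, j)))
M = Rational(-1534527287, 247170) (M = Add(-6205, Mul(-1, Rational(837437, 247170))) = Add(-6205, Rational(-837437, 247170)) = Rational(-1534527287, 247170) ≈ -6208.4)
Function('Z')(Y) = Mul(4, Y, Add(9, Mul(-1, Y)))
U = Rational(-1244844047, 247170) (U = Add(Rational(-1534527287, 247170), 1172) = Rational(-1244844047, 247170) ≈ -5036.4)
Add(U, Function('Z')(-213)) = Add(Rational(-1244844047, 247170), Mul(4, -213, Add(9, Mul(-1, -213)))) = Add(Rational(-1244844047, 247170), Mul(4, -213, Add(9, 213))) = Add(Rational(-1244844047, 247170), Mul(4, -213, 222)) = Add(Rational(-1244844047, 247170), -189144) = Rational(-47995566527, 247170)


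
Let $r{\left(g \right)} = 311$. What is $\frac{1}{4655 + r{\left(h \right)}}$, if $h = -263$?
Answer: $\frac{1}{4966} \approx 0.00020137$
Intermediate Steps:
$\frac{1}{4655 + r{\left(h \right)}} = \frac{1}{4655 + 311} = \frac{1}{4966}$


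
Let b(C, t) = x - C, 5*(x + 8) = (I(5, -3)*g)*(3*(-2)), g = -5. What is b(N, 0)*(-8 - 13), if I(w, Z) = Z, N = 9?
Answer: 735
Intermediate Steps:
x = -26 (x = -8 + ((-3*(-5))*(3*(-2)))/5 = -8 + (15*(-6))/5 = -8 + (1/5)*(-90) = -8 - 18 = -26)
b(C, t) = -26 - C
b(N, 0)*(-8 - 13) = (-26 - 1*9)*(-8 - 13) = (-26 - 9)*(-21) = -35*(-21) = 735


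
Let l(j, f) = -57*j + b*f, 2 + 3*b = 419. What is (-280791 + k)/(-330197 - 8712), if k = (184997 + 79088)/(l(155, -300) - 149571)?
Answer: 56188227931/67817724354 ≈ 0.82852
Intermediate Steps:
b = 139 (b = -⅔ + (⅓)*419 = -⅔ + 419/3 = 139)
l(j, f) = -57*j + 139*f
k = -264085/200106 (k = (184997 + 79088)/((-57*155 + 139*(-300)) - 149571) = 264085/((-8835 - 41700) - 149571) = 264085/(-50535 - 149571) = 264085/(-200106) = 264085*(-1/200106) = -264085/200106 ≈ -1.3197)
(-280791 + k)/(-330197 - 8712) = (-280791 - 264085/200106)/(-330197 - 8712) = -56188227931/200106/(-338909) = -56188227931/200106*(-1/338909) = 56188227931/67817724354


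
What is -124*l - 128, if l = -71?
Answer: 8676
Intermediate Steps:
-124*l - 128 = -124*(-71) - 128 = 8804 - 128 = 8676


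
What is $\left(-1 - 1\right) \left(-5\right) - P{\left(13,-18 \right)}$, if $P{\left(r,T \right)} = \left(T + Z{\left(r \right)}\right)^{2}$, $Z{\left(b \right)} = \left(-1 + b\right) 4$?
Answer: $-890$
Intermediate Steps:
$Z{\left(b \right)} = -4 + 4 b$
$P{\left(r,T \right)} = \left(-4 + T + 4 r\right)^{2}$ ($P{\left(r,T \right)} = \left(T + \left(-4 + 4 r\right)\right)^{2} = \left(-4 + T + 4 r\right)^{2}$)
$\left(-1 - 1\right) \left(-5\right) - P{\left(13,-18 \right)} = \left(-1 - 1\right) \left(-5\right) - \left(-4 - 18 + 4 \cdot 13\right)^{2} = \left(-2\right) \left(-5\right) - \left(-4 - 18 + 52\right)^{2} = 10 - 30^{2} = 10 - 900 = -890$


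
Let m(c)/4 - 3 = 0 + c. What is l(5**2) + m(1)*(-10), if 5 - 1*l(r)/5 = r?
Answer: -260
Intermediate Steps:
l(r) = 25 - 5*r
m(c) = 12 + 4*c (m(c) = 12 + 4*(0 + c) = 12 + 4*c)
l(5**2) + m(1)*(-10) = (25 - 5*5**2) + (12 + 4*1)*(-10) = (25 - 5*25) + (12 + 4)*(-10) = (25 - 125) + 16*(-10) = -100 - 160 = -260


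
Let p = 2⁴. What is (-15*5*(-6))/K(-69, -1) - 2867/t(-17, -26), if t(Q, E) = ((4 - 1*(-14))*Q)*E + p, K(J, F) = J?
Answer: -1261741/183356 ≈ -6.8814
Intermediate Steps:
p = 16
t(Q, E) = 16 + 18*E*Q (t(Q, E) = ((4 - 1*(-14))*Q)*E + 16 = ((4 + 14)*Q)*E + 16 = (18*Q)*E + 16 = 18*E*Q + 16 = 16 + 18*E*Q)
(-15*5*(-6))/K(-69, -1) - 2867/t(-17, -26) = (-15*5*(-6))/(-69) - 2867/(16 + 18*(-26)*(-17)) = -75*(-6)*(-1/69) - 2867/(16 + 7956) = 450*(-1/69) - 2867/7972 = -150/23 - 2867*1/7972 = -150/23 - 2867/7972 = -1261741/183356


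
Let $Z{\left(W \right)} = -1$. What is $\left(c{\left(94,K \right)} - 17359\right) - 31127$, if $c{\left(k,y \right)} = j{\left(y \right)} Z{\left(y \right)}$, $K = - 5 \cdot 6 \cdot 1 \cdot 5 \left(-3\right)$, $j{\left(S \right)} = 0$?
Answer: $-48486$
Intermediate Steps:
$K = 450$ ($K = - 5 \cdot 6 \cdot 5 \left(-3\right) = \left(-5\right) 30 \left(-3\right) = \left(-150\right) \left(-3\right) = 450$)
$c{\left(k,y \right)} = 0$ ($c{\left(k,y \right)} = 0 \left(-1\right) = 0$)
$\left(c{\left(94,K \right)} - 17359\right) - 31127 = \left(0 - 17359\right) - 31127 = -17359 - 31127 = -48486$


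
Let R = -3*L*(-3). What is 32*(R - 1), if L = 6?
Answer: 1696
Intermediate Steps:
R = 54 (R = -3*6*(-3) = -18*(-3) = 54)
32*(R - 1) = 32*(54 - 1) = 32*53 = 1696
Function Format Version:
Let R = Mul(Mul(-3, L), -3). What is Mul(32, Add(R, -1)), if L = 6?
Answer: 1696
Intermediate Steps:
R = 54 (R = Mul(Mul(-3, 6), -3) = Mul(-18, -3) = 54)
Mul(32, Add(R, -1)) = Mul(32, Add(54, -1)) = Mul(32, 53) = 1696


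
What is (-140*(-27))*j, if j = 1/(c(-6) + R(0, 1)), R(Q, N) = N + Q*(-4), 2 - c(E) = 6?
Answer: -1260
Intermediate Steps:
c(E) = -4 (c(E) = 2 - 1*6 = 2 - 6 = -4)
R(Q, N) = N - 4*Q
j = -1/3 (j = 1/(-4 + (1 - 4*0)) = 1/(-4 + (1 + 0)) = 1/(-4 + 1) = 1/(-3) = -1/3 ≈ -0.33333)
(-140*(-27))*j = -140*(-27)*(-1/3) = 3780*(-1/3) = -1260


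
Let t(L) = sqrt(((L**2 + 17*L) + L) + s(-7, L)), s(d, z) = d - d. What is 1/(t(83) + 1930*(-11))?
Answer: -21230/450704517 - sqrt(8383)/450704517 ≈ -4.7307e-5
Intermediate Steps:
s(d, z) = 0
t(L) = sqrt(L**2 + 18*L) (t(L) = sqrt(((L**2 + 17*L) + L) + 0) = sqrt((L**2 + 18*L) + 0) = sqrt(L**2 + 18*L))
1/(t(83) + 1930*(-11)) = 1/(sqrt(83*(18 + 83)) + 1930*(-11)) = 1/(sqrt(83*101) - 21230) = 1/(sqrt(8383) - 21230) = 1/(-21230 + sqrt(8383))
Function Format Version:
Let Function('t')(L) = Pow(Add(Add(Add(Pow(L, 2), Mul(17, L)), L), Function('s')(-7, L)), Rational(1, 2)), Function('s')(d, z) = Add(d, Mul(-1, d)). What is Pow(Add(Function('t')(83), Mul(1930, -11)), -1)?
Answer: Add(Rational(-21230, 450704517), Mul(Rational(-1, 450704517), Pow(8383, Rational(1, 2)))) ≈ -4.7307e-5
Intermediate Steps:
Function('s')(d, z) = 0
Function('t')(L) = Pow(Add(Pow(L, 2), Mul(18, L)), Rational(1, 2)) (Function('t')(L) = Pow(Add(Add(Add(Pow(L, 2), Mul(17, L)), L), 0), Rational(1, 2)) = Pow(Add(Add(Pow(L, 2), Mul(18, L)), 0), Rational(1, 2)) = Pow(Add(Pow(L, 2), Mul(18, L)), Rational(1, 2)))
Pow(Add(Function('t')(83), Mul(1930, -11)), -1) = Pow(Add(Pow(Mul(83, Add(18, 83)), Rational(1, 2)), Mul(1930, -11)), -1) = Pow(Add(Pow(Mul(83, 101), Rational(1, 2)), -21230), -1) = Pow(Add(Pow(8383, Rational(1, 2)), -21230), -1) = Pow(Add(-21230, Pow(8383, Rational(1, 2))), -1)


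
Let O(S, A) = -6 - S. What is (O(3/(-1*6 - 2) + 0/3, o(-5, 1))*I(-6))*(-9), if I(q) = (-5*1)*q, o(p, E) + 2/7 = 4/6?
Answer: 6075/4 ≈ 1518.8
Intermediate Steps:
o(p, E) = 8/21 (o(p, E) = -2/7 + 4/6 = -2/7 + 4*(1/6) = -2/7 + 2/3 = 8/21)
I(q) = -5*q
(O(3/(-1*6 - 2) + 0/3, o(-5, 1))*I(-6))*(-9) = ((-6 - (3/(-1*6 - 2) + 0/3))*(-5*(-6)))*(-9) = ((-6 - (3/(-6 - 2) + 0*(1/3)))*30)*(-9) = ((-6 - (3/(-8) + 0))*30)*(-9) = ((-6 - (3*(-1/8) + 0))*30)*(-9) = ((-6 - (-3/8 + 0))*30)*(-9) = ((-6 - 1*(-3/8))*30)*(-9) = ((-6 + 3/8)*30)*(-9) = -45/8*30*(-9) = -675/4*(-9) = 6075/4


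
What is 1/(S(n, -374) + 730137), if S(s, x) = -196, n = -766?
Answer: 1/729941 ≈ 1.3700e-6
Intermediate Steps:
1/(S(n, -374) + 730137) = 1/(-196 + 730137) = 1/729941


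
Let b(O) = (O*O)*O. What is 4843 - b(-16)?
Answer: 8939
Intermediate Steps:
b(O) = O³ (b(O) = O²*O = O³)
4843 - b(-16) = 4843 - 1*(-16)³ = 4843 - 1*(-4096) = 4843 + 4096 = 8939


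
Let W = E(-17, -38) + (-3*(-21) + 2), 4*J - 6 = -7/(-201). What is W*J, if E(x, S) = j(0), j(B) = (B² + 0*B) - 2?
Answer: 25473/268 ≈ 95.048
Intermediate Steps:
j(B) = -2 + B² (j(B) = (B² + 0) - 2 = B² - 2 = -2 + B²)
J = 1213/804 (J = 3/2 + (-7/(-201))/4 = 3/2 + (-7*(-1/201))/4 = 3/2 + (¼)*(7/201) = 3/2 + 7/804 = 1213/804 ≈ 1.5087)
E(x, S) = -2 (E(x, S) = -2 + 0² = -2 + 0 = -2)
W = 63 (W = -2 + (-3*(-21) + 2) = -2 + (63 + 2) = -2 + 65 = 63)
W*J = 63*(1213/804) = 25473/268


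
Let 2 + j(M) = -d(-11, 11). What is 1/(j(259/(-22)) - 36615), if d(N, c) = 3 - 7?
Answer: -1/36613 ≈ -2.7313e-5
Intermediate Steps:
d(N, c) = -4
j(M) = 2 (j(M) = -2 - 1*(-4) = -2 + 4 = 2)
1/(j(259/(-22)) - 36615) = 1/(2 - 36615) = 1/(-36613) = -1/36613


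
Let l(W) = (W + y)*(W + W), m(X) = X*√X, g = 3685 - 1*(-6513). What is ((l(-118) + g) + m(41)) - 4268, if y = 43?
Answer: 23630 + 41*√41 ≈ 23893.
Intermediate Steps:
g = 10198 (g = 3685 + 6513 = 10198)
m(X) = X^(3/2)
l(W) = 2*W*(43 + W) (l(W) = (W + 43)*(W + W) = (43 + W)*(2*W) = 2*W*(43 + W))
((l(-118) + g) + m(41)) - 4268 = ((2*(-118)*(43 - 118) + 10198) + 41^(3/2)) - 4268 = ((2*(-118)*(-75) + 10198) + 41*√41) - 4268 = ((17700 + 10198) + 41*√41) - 4268 = (27898 + 41*√41) - 4268 = 23630 + 41*√41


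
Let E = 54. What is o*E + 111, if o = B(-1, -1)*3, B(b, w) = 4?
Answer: 759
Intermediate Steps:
o = 12 (o = 4*3 = 12)
o*E + 111 = 12*54 + 111 = 648 + 111 = 759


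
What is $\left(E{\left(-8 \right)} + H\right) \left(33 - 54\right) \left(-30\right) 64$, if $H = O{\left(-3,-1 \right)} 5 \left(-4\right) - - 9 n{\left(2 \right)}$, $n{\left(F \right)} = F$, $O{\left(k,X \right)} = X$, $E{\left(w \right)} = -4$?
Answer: $1370880$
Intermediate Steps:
$H = 38$ ($H = \left(-1\right) 5 \left(-4\right) - \left(-9\right) 2 = \left(-5\right) \left(-4\right) - -18 = 20 + 18 = 38$)
$\left(E{\left(-8 \right)} + H\right) \left(33 - 54\right) \left(-30\right) 64 = \left(-4 + 38\right) \left(33 - 54\right) \left(-30\right) 64 = 34 \left(-21\right) \left(-30\right) 64 = \left(-714\right) \left(-30\right) 64 = 21420 \cdot 64 = 1370880$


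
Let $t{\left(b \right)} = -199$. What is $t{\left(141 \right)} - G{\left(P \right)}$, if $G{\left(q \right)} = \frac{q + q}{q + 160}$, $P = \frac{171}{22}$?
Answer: $- \frac{734851}{3691} \approx -199.09$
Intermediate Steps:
$P = \frac{171}{22}$ ($P = 171 \cdot \frac{1}{22} = \frac{171}{22} \approx 7.7727$)
$G{\left(q \right)} = \frac{2 q}{160 + q}$
$t{\left(141 \right)} - G{\left(P \right)} = -199 - 2 \cdot \frac{171}{22} \frac{1}{160 + \frac{171}{22}} = -199 - 2 \cdot \frac{171}{22} \frac{1}{\frac{3691}{22}} = -199 - 2 \cdot \frac{171}{22} \cdot \frac{22}{3691} = -199 - \frac{342}{3691} = - \frac{734851}{3691}$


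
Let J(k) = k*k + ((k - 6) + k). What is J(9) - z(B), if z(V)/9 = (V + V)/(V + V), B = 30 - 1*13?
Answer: 84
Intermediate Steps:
B = 17 (B = 30 - 13 = 17)
z(V) = 9 (z(V) = 9*((V + V)/(V + V)) = 9*((2*V)/((2*V))) = 9*((2*V)*(1/(2*V))) = 9*1 = 9)
J(k) = -6 + k**2 + 2*k (J(k) = k**2 + ((-6 + k) + k) = k**2 + (-6 + 2*k) = -6 + k**2 + 2*k)
J(9) - z(B) = (-6 + 9**2 + 2*9) - 1*9 = (-6 + 81 + 18) - 9 = 93 - 9 = 84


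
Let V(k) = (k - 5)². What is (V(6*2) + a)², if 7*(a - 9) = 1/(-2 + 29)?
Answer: 120187369/35721 ≈ 3364.6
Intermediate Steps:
a = 1702/189 (a = 9 + 1/(7*(-2 + 29)) = 9 + (⅐)/27 = 9 + (⅐)*(1/27) = 9 + 1/189 = 1702/189 ≈ 9.0053)
V(k) = (-5 + k)²
(V(6*2) + a)² = ((-5 + 6*2)² + 1702/189)² = ((-5 + 12)² + 1702/189)² = (7² + 1702/189)² = (49 + 1702/189)² = (10963/189)² = 120187369/35721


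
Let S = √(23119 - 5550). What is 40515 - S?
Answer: 40515 - √17569 ≈ 40382.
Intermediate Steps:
S = √17569 ≈ 132.55
40515 - S = 40515 - √17569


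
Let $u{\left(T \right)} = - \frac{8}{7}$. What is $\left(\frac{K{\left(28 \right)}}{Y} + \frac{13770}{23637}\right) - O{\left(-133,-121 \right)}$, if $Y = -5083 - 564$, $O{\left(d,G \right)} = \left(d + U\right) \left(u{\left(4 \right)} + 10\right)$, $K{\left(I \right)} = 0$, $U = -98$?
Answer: $\frac{16125024}{7879} \approx 2046.6$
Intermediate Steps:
$u{\left(T \right)} = - \frac{8}{7}$ ($u{\left(T \right)} = \left(-8\right) \frac{1}{7} = - \frac{8}{7}$)
$O{\left(d,G \right)} = -868 + \frac{62 d}{7}$ ($O{\left(d,G \right)} = \left(d - 98\right) \left(- \frac{8}{7} + 10\right) = \left(-98 + d\right) \frac{62}{7} = -868 + \frac{62 d}{7}$)
$Y = -5647$ ($Y = -5083 - 564 = -5647$)
$\left(\frac{K{\left(28 \right)}}{Y} + \frac{13770}{23637}\right) - O{\left(-133,-121 \right)} = \left(\frac{0}{-5647} + \frac{13770}{23637}\right) - \left(-868 + \frac{62}{7} \left(-133\right)\right) = \left(0 \left(- \frac{1}{5647}\right) + 13770 \cdot \frac{1}{23637}\right) - \left(-868 - 1178\right) = \left(0 + \frac{4590}{7879}\right) - -2046 = \frac{4590}{7879} + 2046 = \frac{16125024}{7879}$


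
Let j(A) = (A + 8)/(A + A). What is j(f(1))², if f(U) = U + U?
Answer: 25/4 ≈ 6.2500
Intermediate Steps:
f(U) = 2*U
j(A) = (8 + A)/(2*A) (j(A) = (8 + A)/((2*A)) = (8 + A)*(1/(2*A)) = (8 + A)/(2*A))
j(f(1))² = ((8 + 2*1)/(2*((2*1))))² = ((½)*(8 + 2)/2)² = ((½)*(½)*10)² = (5/2)² = 25/4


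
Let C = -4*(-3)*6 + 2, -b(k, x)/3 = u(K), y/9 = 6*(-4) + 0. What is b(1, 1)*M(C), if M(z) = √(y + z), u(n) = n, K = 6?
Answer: -18*I*√142 ≈ -214.49*I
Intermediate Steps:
y = -216 (y = 9*(6*(-4) + 0) = 9*(-24 + 0) = 9*(-24) = -216)
b(k, x) = -18 (b(k, x) = -3*6 = -18)
C = 74 (C = 12*6 + 2 = 72 + 2 = 74)
M(z) = √(-216 + z)
b(1, 1)*M(C) = -18*√(-216 + 74) = -18*I*√142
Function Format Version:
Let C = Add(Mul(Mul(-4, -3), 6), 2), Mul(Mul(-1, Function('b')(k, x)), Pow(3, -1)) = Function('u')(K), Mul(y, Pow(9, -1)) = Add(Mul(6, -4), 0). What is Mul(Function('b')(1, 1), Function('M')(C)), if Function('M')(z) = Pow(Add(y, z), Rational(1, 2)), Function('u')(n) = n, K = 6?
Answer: Mul(-18, I, Pow(142, Rational(1, 2))) ≈ Mul(-214.49, I)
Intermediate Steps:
y = -216 (y = Mul(9, Add(Mul(6, -4), 0)) = Mul(9, Add(-24, 0)) = Mul(9, -24) = -216)
Function('b')(k, x) = -18 (Function('b')(k, x) = Mul(-3, 6) = -18)
C = 74 (C = Add(Mul(12, 6), 2) = Add(72, 2) = 74)
Function('M')(z) = Pow(Add(-216, z), Rational(1, 2))
Mul(Function('b')(1, 1), Function('M')(C)) = Mul(-18, Pow(Add(-216, 74), Rational(1, 2))) = Mul(-18, Pow(-142, Rational(1, 2))) = Mul(-18, Mul(I, Pow(142, Rational(1, 2)))) = Mul(-18, I, Pow(142, Rational(1, 2)))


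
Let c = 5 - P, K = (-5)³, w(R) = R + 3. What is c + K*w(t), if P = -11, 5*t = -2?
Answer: -309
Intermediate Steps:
t = -⅖ (t = (⅕)*(-2) = -⅖ ≈ -0.40000)
w(R) = 3 + R
K = -125
c = 16 (c = 5 - 1*(-11) = 5 + 11 = 16)
c + K*w(t) = 16 - 125*(3 - ⅖) = 16 - 125*13/5 = 16 - 325 = -309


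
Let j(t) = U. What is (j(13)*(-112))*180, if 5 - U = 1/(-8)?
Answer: -103320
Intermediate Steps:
U = 41/8 (U = 5 - 1/(-8) = 5 - 1*(-⅛) = 5 + ⅛ = 41/8 ≈ 5.1250)
j(t) = 41/8
(j(13)*(-112))*180 = ((41/8)*(-112))*180 = -574*180 = -103320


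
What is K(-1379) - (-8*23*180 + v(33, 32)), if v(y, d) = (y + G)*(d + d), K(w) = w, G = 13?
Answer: 28797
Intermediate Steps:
v(y, d) = 2*d*(13 + y) (v(y, d) = (y + 13)*(d + d) = (13 + y)*(2*d) = 2*d*(13 + y))
K(-1379) - (-8*23*180 + v(33, 32)) = -1379 - (-8*23*180 + 2*32*(13 + 33)) = -1379 - (-184*180 + 2*32*46) = -1379 - (-33120 + 2944) = -1379 - 1*(-30176) = -1379 + 30176 = 28797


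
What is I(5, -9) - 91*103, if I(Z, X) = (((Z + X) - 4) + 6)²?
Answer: -9369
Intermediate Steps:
I(Z, X) = (2 + X + Z)² (I(Z, X) = (((X + Z) - 4) + 6)² = ((-4 + X + Z) + 6)² = (2 + X + Z)²)
I(5, -9) - 91*103 = (2 - 9 + 5)² - 91*103 = (-2)² - 9373 = 4 - 9373 = -9369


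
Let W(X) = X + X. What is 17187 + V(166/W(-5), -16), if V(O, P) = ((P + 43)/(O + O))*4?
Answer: 1426251/83 ≈ 17184.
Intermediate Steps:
W(X) = 2*X
V(O, P) = 2*(43 + P)/O (V(O, P) = ((43 + P)/((2*O)))*4 = ((43 + P)*(1/(2*O)))*4 = ((43 + P)/(2*O))*4 = 2*(43 + P)/O)
17187 + V(166/W(-5), -16) = 17187 + 2*(43 - 16)/((166/((2*(-5))))) = 17187 + 2*27/(166/(-10)) = 17187 + 2*27/(166*(-1/10)) = 17187 + 2*27/(-83/5) = 17187 + 2*(-5/83)*27 = 17187 - 270/83 = 1426251/83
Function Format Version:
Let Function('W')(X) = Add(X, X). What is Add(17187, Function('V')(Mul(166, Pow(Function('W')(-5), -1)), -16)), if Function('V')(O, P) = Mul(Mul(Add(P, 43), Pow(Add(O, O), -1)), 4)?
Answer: Rational(1426251, 83) ≈ 17184.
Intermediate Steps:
Function('W')(X) = Mul(2, X)
Function('V')(O, P) = Mul(2, Pow(O, -1), Add(43, P)) (Function('V')(O, P) = Mul(Mul(Add(43, P), Pow(Mul(2, O), -1)), 4) = Mul(Mul(Add(43, P), Mul(Rational(1, 2), Pow(O, -1))), 4) = Mul(Mul(Rational(1, 2), Pow(O, -1), Add(43, P)), 4) = Mul(2, Pow(O, -1), Add(43, P)))
Add(17187, Function('V')(Mul(166, Pow(Function('W')(-5), -1)), -16)) = Add(17187, Mul(2, Pow(Mul(166, Pow(Mul(2, -5), -1)), -1), Add(43, -16))) = Add(17187, Mul(2, Pow(Mul(166, Pow(-10, -1)), -1), 27)) = Add(17187, Mul(2, Pow(Mul(166, Rational(-1, 10)), -1), 27)) = Add(17187, Mul(2, Pow(Rational(-83, 5), -1), 27)) = Add(17187, Mul(2, Rational(-5, 83), 27)) = Add(17187, Rational(-270, 83)) = Rational(1426251, 83)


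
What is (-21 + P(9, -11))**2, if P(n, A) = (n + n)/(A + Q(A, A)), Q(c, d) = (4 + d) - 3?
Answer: 23409/49 ≈ 477.73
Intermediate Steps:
Q(c, d) = 1 + d
P(n, A) = 2*n/(1 + 2*A) (P(n, A) = (n + n)/(A + (1 + A)) = (2*n)/(1 + 2*A) = 2*n/(1 + 2*A))
(-21 + P(9, -11))**2 = (-21 + 2*9/(1 + 2*(-11)))**2 = (-21 + 2*9/(1 - 22))**2 = (-21 + 2*9/(-21))**2 = (-21 + 2*9*(-1/21))**2 = (-21 - 6/7)**2 = (-153/7)**2 = 23409/49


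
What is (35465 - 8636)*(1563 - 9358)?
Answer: -209132055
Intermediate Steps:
(35465 - 8636)*(1563 - 9358) = 26829*(-7795) = -209132055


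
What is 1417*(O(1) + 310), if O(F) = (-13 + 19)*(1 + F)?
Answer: 456274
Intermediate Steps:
O(F) = 6 + 6*F (O(F) = 6*(1 + F) = 6 + 6*F)
1417*(O(1) + 310) = 1417*((6 + 6*1) + 310) = 1417*((6 + 6) + 310) = 1417*(12 + 310) = 1417*322 = 456274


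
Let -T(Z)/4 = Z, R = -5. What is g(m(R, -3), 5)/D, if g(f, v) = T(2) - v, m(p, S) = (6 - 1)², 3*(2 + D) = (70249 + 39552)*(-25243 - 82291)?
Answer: 3/908256980 ≈ 3.3030e-9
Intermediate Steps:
D = -11807340740/3 (D = -2 + ((70249 + 39552)*(-25243 - 82291))/3 = -2 + (109801*(-107534))/3 = -2 + (⅓)*(-11807340734) = -2 - 11807340734/3 = -11807340740/3 ≈ -3.9358e+9)
T(Z) = -4*Z
m(p, S) = 25 (m(p, S) = 5² = 25)
g(f, v) = -8 - v (g(f, v) = -4*2 - v = -8 - v)
g(m(R, -3), 5)/D = (-8 - 1*5)/(-11807340740/3) = -3*(-8 - 5)/11807340740 = -3/11807340740*(-13) = 3/908256980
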